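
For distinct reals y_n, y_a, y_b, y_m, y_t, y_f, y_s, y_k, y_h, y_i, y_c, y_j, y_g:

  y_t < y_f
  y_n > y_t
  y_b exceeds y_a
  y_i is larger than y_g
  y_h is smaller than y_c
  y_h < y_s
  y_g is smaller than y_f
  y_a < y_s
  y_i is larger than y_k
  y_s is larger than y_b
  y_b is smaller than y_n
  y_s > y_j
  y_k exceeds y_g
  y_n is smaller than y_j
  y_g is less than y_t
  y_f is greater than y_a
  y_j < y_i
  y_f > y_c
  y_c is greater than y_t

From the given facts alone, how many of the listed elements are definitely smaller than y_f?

5

Directly below y_f: y_g, y_t, y_a, y_c.
One step further: y_h (5 so far).
Nothing else is reachable below y_f; 5 in all.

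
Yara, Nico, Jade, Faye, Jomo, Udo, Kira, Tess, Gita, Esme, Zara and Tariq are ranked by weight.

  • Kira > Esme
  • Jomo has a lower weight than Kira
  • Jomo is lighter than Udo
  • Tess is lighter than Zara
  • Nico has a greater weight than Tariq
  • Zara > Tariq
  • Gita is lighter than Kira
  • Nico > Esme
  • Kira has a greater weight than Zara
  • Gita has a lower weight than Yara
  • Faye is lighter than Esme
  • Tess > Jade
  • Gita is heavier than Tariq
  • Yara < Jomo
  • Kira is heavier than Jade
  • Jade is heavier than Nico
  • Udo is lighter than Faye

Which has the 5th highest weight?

Nico

Piecing the relations together gives one ordering: Tariq < Gita < Yara < Jomo < Udo < Faye < Esme < Nico < Jade < Tess < Zara < Kira.
The 5th largest is Nico.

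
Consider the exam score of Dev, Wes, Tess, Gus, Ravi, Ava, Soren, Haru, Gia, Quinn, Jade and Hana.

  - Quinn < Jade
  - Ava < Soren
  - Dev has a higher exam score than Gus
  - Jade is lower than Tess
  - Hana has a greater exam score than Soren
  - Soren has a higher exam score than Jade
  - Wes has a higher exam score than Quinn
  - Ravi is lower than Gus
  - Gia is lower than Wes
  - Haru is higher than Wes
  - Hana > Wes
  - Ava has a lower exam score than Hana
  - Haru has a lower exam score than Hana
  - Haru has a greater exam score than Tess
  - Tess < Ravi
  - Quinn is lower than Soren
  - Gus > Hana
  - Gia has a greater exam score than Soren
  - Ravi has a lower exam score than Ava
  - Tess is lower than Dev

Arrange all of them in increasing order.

Quinn < Jade < Tess < Ravi < Ava < Soren < Gia < Wes < Haru < Hana < Gus < Dev

Each adjacent pair is fixed by a given relation: Quinn < Jade; Jade < Tess; Tess < Ravi; Ravi < Ava; Ava < Soren; Soren < Gia; Gia < Wes; Wes < Haru; Haru < Hana; Hana < Gus; Gus < Dev. Chaining them end to end gives the full order.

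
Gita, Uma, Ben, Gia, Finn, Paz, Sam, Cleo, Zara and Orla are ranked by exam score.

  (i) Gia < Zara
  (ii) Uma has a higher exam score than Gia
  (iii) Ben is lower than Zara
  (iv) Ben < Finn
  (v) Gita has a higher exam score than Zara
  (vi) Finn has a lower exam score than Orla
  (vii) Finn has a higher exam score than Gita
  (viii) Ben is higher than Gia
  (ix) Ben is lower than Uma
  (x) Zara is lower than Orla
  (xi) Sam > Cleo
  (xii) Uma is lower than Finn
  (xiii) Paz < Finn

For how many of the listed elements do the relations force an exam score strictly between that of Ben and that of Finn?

Chaining upward from Ben reaches: Zara, Uma, Gita, Orla.
Chaining downward from Finn reaches: Paz, Gia, Zara, Uma, Gita.
Strictly between Ben and Finn are those in both lists: Zara, Uma, Gita — 3 elements.

3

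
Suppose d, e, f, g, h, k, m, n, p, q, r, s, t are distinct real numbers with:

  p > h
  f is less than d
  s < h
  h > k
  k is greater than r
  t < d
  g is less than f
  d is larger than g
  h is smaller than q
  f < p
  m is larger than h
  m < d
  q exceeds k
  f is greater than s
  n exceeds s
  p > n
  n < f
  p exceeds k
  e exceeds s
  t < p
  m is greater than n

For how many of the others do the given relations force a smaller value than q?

Directly below q: k, h.
One step further: s, r (4 so far).
No other element is forced below q by the given relations, so the count is 4.

4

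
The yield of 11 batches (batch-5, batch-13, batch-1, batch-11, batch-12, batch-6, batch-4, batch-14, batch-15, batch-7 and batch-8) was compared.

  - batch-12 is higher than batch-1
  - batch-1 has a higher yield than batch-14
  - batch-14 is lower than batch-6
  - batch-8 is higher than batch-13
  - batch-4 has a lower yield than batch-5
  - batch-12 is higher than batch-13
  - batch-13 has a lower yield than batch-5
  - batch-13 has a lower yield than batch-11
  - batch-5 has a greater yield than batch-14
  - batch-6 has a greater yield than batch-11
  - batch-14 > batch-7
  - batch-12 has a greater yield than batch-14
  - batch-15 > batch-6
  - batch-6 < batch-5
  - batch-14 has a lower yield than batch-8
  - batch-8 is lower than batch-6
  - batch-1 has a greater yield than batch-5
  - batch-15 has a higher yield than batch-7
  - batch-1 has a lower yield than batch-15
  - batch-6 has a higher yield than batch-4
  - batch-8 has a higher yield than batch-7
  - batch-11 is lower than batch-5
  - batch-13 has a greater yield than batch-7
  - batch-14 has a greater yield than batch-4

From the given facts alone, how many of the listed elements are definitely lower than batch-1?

8

From batch-1 the given relations immediately reach batch-14, batch-5.
From those, batch-7, batch-13, batch-11, batch-4, batch-6 — 7 in total.
From those, batch-8 — 8 in total.
No other element is forced below batch-1 by the given relations, so the count is 8.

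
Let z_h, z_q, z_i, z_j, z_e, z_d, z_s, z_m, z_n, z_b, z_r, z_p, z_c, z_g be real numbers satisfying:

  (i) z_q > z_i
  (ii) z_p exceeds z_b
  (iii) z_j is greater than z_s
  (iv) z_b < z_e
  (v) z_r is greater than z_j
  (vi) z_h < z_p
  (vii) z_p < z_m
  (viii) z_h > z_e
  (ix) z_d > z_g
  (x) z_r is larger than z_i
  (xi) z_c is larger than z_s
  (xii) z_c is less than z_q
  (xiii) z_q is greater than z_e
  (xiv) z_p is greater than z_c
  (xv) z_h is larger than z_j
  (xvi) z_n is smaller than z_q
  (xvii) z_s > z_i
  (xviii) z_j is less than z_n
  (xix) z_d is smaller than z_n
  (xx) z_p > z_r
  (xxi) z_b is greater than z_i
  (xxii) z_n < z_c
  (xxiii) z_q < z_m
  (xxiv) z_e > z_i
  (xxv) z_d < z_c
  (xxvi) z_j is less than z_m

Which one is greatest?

z_i is not greatest since z_i < z_s; z_g is not greatest since z_g < z_d; z_s is not greatest since z_s < z_c; z_b is not greatest since z_b < z_e; z_e is not greatest since z_e < z_q; z_d is not greatest since z_d < z_c; z_j is not greatest since z_j < z_n; z_h is not greatest since z_h < z_p; z_n is not greatest since z_n < z_c; z_c is not greatest since z_c < z_q; z_r is not greatest since z_r < z_p; z_q is not greatest since z_q < z_m; z_p is not greatest since z_p < z_m.
Only z_m has nothing above it, so z_m is the greatest.

z_m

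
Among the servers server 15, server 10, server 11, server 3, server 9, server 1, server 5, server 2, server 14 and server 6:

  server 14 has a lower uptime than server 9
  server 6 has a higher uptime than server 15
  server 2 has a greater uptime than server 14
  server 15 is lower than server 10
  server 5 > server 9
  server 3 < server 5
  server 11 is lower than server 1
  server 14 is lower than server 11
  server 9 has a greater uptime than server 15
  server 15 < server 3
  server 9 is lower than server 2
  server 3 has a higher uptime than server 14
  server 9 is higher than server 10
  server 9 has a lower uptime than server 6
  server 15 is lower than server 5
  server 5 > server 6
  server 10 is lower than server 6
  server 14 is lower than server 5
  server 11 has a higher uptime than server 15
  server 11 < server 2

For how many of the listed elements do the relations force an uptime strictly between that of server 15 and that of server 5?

4

The relations place server 15 below server 5. An element lies strictly between them when it is forced above server 15 and also forced below server 5.
Above server 15: {server 10, server 11, server 3, server 1, server 9, server 6, server 2}. Below server 5: {server 14, server 10, server 3, server 9, server 6}.
Intersection: {server 10, server 3, server 9, server 6} — 4.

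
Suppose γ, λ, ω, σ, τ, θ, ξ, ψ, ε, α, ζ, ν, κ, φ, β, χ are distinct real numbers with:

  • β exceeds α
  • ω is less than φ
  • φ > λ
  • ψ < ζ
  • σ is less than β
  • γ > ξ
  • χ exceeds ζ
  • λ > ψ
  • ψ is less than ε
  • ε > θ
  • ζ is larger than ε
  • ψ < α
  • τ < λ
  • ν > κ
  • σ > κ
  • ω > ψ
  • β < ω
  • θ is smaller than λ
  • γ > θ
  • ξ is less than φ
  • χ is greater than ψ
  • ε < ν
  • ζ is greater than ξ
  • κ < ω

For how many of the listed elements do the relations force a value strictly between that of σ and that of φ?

The relations place σ below φ. An element lies strictly between them when it is forced above σ and also forced below φ.
Above σ: {β, ω}. Below φ: {τ, θ, ψ, κ, ξ, λ, α, β, ω}.
Intersection: {β, ω} — 2.

2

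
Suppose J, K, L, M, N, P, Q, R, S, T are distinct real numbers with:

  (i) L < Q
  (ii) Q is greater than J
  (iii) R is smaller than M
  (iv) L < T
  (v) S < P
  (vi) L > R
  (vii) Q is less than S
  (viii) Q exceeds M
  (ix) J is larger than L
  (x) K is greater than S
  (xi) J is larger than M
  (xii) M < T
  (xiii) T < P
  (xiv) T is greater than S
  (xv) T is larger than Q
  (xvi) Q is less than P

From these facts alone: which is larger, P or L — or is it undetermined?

Link the given pairs in sequence: L < J; J < Q; Q < S; S < T; T < P.
Chaining these gives L < J < Q < S < T < P.
So P is larger.

P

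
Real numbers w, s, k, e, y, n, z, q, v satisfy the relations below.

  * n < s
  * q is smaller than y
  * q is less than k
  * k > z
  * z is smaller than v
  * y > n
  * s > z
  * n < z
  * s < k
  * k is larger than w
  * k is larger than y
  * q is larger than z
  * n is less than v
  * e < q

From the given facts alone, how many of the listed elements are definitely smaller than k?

The elements the relations force below k are n, e, z, q, y, s, w — no chain reaches any other.
That is 7.

7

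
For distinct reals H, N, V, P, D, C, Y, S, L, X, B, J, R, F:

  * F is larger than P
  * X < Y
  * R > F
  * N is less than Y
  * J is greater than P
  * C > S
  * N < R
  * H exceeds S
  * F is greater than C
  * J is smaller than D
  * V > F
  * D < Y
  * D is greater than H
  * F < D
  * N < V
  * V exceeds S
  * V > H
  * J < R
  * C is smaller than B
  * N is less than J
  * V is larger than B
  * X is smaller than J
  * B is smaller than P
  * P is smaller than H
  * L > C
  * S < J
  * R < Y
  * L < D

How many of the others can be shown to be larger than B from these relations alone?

8

Directly above B: P, V.
One step further: H, F, J (5 so far).
One step further: R, D (7 so far).
One step further: Y (8 so far).
No other element is forced above B by the given relations, so the count is 8.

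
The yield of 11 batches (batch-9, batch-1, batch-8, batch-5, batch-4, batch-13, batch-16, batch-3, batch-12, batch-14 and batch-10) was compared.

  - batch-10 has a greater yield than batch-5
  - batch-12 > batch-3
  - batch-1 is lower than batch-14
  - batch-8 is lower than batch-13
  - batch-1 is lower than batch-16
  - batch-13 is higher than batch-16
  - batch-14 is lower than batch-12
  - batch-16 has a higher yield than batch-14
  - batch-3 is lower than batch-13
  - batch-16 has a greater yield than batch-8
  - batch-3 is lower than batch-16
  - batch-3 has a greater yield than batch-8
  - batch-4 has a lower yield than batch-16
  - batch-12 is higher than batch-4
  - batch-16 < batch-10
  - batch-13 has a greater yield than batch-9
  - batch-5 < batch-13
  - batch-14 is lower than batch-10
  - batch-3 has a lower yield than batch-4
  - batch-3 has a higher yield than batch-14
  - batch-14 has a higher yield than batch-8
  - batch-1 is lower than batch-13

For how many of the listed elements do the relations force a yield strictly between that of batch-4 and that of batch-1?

2

The relations place batch-1 below batch-4. An element lies strictly between them when it is forced above batch-1 and also forced below batch-4.
Above batch-1: {batch-14, batch-3, batch-16, batch-13, batch-12, batch-10}. Below batch-4: {batch-8, batch-14, batch-3}.
Intersection: {batch-14, batch-3} — 2.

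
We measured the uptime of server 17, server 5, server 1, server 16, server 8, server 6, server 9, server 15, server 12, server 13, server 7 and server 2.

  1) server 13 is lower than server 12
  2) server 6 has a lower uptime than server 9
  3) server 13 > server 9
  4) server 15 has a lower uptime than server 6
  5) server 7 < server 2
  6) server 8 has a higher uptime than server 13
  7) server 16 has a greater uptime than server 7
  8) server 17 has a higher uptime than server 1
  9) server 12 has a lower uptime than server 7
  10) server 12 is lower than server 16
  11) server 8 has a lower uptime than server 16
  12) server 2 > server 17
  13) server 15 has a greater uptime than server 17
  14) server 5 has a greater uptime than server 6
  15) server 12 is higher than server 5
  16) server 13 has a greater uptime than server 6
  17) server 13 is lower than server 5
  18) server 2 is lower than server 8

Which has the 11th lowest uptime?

server 8

Chaining the given pairs: server 1 < server 17 < server 15 < server 6 < server 9 < server 13 < server 5 < server 12 < server 7 < server 2 < server 8 < server 16.
The 11th smallest is server 8.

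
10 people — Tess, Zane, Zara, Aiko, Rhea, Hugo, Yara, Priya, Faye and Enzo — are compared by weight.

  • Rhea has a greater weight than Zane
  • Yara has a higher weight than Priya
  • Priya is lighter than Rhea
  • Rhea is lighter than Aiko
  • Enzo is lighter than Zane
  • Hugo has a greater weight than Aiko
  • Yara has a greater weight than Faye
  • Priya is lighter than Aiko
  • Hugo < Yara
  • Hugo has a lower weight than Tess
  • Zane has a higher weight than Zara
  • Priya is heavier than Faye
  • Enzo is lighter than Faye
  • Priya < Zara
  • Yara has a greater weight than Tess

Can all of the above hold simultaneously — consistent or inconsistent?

Every relation is compatible with Enzo < Faye < Priya < Zara < Zane < Rhea < Aiko < Hugo < Tess < Yara; the set is consistent.

consistent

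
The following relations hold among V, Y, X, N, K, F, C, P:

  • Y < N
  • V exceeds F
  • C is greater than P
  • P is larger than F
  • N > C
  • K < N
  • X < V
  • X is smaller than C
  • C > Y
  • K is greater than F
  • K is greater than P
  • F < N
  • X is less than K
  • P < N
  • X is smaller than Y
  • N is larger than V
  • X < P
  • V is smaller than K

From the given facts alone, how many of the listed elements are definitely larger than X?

Directly above X: P, V, Y, K, C.
One step further: N (6 so far).
No other element is forced above X by the given relations, so the count is 6.

6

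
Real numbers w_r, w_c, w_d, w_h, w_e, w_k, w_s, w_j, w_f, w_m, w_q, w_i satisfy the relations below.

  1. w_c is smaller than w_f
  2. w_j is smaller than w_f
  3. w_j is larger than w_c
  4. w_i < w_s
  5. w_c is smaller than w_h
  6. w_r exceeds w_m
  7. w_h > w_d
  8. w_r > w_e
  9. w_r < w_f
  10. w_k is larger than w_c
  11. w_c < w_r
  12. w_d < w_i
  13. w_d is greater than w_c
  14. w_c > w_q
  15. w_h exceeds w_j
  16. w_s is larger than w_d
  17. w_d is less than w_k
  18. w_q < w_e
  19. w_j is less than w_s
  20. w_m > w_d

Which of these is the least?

w_q

Chaining upward from w_q: directly above it, w_c, w_e; then w_d, w_j, w_h, w_r, w_k, w_f; then w_i, w_m, w_s.
That covers every other element, and nothing is given below w_q, so w_q is the least.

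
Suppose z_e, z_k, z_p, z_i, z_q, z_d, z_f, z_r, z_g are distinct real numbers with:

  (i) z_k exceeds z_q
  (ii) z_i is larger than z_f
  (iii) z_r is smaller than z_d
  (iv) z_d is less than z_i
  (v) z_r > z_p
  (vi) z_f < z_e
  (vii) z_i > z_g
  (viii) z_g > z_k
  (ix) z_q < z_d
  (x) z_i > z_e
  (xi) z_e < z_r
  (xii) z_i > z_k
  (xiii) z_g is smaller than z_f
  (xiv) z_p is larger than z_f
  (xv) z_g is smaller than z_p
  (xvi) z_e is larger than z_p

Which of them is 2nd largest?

z_d

Chaining the given pairs: z_q < z_k < z_g < z_f < z_p < z_e < z_r < z_d < z_i.
The 2nd largest is z_d.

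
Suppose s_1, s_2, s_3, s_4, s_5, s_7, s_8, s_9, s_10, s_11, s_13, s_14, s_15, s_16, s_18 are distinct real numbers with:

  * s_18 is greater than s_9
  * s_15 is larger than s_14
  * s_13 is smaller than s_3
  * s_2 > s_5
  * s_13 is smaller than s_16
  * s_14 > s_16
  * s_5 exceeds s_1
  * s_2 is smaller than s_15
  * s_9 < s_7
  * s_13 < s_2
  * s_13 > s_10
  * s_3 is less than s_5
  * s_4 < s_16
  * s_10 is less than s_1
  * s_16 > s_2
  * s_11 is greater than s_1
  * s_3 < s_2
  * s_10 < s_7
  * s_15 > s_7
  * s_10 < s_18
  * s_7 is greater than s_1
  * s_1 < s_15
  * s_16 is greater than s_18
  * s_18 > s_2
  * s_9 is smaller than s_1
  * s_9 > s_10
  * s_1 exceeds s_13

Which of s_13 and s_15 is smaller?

s_13

The relevant relations are s_13 < s_1; s_1 < s_5; s_5 < s_2; s_2 < s_18; s_18 < s_16; s_16 < s_14; s_14 < s_15.
Together: s_13 < s_1 < s_5 < s_2 < s_18 < s_16 < s_14 < s_15.
So s_13 < s_15; s_13 is the smaller of the two.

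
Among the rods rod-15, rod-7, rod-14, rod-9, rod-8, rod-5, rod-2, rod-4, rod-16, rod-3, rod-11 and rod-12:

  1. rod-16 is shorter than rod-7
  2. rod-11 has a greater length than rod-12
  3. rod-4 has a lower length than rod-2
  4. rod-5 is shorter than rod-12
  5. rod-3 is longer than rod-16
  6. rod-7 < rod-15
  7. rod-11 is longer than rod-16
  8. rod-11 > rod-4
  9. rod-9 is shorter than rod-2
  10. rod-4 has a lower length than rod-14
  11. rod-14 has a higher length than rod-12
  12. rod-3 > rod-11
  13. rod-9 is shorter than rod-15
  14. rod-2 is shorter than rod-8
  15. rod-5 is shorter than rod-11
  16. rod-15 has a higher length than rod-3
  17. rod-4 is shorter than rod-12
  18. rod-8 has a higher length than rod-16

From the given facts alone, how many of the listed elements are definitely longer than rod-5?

From rod-5 the given relations immediately reach rod-12, rod-11.
From those, rod-14, rod-3 — 4 in total.
From those, rod-15 — 5 in total.
Nothing else is reachable above rod-5; 5 in all.

5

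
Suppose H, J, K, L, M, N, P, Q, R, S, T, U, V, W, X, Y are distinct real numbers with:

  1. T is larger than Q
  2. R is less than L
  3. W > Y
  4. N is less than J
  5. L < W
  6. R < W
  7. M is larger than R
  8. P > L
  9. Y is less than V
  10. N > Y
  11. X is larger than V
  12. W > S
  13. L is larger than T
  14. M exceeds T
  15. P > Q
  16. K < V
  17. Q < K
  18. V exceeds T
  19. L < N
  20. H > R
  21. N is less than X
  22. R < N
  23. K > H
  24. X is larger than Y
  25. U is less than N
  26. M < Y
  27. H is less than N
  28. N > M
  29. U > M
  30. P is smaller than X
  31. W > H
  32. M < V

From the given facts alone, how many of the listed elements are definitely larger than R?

The elements the relations force above R are H, L, M, U, P, Y, K, V, N, W, X, J — no chain reaches any other.
That is 12.

12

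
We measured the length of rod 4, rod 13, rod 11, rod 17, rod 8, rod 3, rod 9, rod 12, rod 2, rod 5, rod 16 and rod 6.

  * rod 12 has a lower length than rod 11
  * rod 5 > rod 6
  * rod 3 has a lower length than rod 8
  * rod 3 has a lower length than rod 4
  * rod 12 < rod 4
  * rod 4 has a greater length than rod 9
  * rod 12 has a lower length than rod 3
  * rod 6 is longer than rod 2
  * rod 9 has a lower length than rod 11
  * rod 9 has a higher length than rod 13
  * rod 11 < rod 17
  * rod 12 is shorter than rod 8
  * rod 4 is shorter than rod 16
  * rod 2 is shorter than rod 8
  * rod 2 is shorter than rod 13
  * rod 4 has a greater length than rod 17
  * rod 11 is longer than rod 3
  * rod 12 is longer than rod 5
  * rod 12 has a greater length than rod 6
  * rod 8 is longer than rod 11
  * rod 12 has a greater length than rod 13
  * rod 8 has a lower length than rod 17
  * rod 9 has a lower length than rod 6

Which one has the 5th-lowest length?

rod 5

Piecing the relations together gives one ordering: rod 2 < rod 13 < rod 9 < rod 6 < rod 5 < rod 12 < rod 3 < rod 11 < rod 8 < rod 17 < rod 4 < rod 16.
Counting 5 from the smallest end gives rod 5.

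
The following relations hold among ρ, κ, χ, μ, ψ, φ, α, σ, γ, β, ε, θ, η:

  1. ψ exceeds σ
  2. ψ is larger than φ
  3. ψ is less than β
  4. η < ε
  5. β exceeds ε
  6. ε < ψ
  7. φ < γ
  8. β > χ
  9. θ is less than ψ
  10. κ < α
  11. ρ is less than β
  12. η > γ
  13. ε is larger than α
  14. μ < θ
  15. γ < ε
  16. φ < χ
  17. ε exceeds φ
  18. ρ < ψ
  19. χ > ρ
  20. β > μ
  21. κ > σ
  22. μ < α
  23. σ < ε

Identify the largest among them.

Chaining downward from β: directly below it, μ, ρ, χ, ε, ψ; then φ, γ, σ, η, α, θ; then κ.
That covers every other element, and nothing is given above β, so β is the largest.

β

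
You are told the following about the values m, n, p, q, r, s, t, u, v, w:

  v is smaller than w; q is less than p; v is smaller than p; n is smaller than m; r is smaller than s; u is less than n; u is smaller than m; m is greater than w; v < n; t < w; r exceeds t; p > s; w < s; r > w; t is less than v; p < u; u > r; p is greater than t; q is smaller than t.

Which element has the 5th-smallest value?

r

The consecutive relations fix a unique order: q < t < v < w < r < s < p < u < n < m.
The 5th smallest is r.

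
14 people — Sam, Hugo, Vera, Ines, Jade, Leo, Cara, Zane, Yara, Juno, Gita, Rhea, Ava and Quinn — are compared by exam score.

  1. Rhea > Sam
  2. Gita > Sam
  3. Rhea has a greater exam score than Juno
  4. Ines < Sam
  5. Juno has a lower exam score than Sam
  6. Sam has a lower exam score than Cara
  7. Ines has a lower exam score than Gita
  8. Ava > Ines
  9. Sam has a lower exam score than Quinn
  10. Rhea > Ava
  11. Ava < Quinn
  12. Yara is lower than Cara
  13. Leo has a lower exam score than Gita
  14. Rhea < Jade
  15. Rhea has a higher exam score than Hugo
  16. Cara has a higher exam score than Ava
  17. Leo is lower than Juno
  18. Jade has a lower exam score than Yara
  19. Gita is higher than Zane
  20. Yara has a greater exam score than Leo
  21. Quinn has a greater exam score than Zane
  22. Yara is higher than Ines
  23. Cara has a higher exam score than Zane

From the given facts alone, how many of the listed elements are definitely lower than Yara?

8

From Yara the given relations immediately reach Ines, Leo, Jade.
From those, Rhea — 4 in total.
From those, Hugo, Juno, Sam, Ava — 8 in total.
No other element is forced below Yara by the given relations, so the count is 8.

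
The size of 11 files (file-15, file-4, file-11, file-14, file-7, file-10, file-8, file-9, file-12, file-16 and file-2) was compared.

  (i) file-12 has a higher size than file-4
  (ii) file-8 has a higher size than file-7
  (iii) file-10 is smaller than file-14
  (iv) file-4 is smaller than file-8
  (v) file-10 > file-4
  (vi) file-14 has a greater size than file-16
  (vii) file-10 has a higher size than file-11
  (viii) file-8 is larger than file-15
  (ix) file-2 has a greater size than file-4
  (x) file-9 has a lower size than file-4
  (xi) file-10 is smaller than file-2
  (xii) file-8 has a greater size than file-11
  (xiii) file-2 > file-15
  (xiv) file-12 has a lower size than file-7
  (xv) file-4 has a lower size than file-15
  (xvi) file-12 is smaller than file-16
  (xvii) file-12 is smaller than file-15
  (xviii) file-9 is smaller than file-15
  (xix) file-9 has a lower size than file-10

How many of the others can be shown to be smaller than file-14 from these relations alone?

6

The elements the relations force below file-14 are file-9, file-11, file-4, file-10, file-12, file-16 — no chain reaches any other.
That is 6.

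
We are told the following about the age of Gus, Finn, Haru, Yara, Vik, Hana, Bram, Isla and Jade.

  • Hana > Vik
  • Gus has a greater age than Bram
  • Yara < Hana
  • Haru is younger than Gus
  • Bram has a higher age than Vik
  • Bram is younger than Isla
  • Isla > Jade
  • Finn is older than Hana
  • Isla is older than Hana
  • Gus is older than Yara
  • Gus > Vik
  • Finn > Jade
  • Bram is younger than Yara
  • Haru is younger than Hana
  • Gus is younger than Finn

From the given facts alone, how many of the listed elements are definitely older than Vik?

Directly above Vik: Bram, Gus, Hana.
One step further: Yara, Isla, Finn (6 so far).
Nothing else is reachable above Vik; 6 in all.

6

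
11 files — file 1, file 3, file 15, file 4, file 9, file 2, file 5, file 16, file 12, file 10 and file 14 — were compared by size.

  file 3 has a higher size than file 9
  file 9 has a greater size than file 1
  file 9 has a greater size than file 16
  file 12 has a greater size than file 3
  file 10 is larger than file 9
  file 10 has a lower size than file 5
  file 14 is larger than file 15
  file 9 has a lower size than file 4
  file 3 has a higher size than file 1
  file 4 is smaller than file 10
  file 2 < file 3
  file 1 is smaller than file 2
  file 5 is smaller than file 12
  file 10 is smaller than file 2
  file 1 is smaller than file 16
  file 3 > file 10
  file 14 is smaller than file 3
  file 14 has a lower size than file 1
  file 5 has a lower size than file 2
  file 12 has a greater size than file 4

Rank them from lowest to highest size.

Nothing is placed below file 15, so it is least; from there file 15 < file 14; file 14 < file 1; file 1 < file 16; file 16 < file 9; file 9 < file 4; file 4 < file 10; file 10 < file 5; file 5 < file 2; file 2 < file 3; file 3 < file 12, each given directly.

file 15 < file 14 < file 1 < file 16 < file 9 < file 4 < file 10 < file 5 < file 2 < file 3 < file 12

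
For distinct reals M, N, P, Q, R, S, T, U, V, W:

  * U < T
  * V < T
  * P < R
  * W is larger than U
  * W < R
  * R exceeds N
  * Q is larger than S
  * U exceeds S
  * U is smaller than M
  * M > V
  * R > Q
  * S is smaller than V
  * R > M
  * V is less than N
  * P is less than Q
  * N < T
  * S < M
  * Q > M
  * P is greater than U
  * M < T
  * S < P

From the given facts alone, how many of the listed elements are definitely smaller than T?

5

Directly below T: V, U, M, N.
One step further: S (5 so far).
Nothing else is reachable below T; 5 in all.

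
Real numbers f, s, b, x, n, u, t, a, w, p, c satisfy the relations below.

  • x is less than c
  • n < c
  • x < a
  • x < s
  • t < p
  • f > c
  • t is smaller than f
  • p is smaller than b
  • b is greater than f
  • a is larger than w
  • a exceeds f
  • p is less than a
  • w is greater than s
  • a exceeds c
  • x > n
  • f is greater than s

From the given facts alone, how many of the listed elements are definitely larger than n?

Directly above n: x, c.
One step further: s, f, a (5 so far).
One step further: w, b (7 so far).
Nothing else is reachable above n; 7 in all.

7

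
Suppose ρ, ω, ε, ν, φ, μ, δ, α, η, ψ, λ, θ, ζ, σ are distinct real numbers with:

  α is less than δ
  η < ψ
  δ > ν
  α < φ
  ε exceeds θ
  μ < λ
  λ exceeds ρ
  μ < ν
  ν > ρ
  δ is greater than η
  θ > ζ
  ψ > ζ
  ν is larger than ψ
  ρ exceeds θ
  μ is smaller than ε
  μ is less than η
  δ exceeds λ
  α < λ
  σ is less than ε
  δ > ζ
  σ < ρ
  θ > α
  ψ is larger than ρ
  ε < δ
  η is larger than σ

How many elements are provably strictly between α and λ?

The relations place α below λ. An element lies strictly between them when it is forced above α and also forced below λ.
Above α: {θ, φ, ρ, ψ, ε, ν, δ}. Below λ: {ζ, σ, μ, θ, ρ}.
Intersection: {θ, ρ} — 2.

2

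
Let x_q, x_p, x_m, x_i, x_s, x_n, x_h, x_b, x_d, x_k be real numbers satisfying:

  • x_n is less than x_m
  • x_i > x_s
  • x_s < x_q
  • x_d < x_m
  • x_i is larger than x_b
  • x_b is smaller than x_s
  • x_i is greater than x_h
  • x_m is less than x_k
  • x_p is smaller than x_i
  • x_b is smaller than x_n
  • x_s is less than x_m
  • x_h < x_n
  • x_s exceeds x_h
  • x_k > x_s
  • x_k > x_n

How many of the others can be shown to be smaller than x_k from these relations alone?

6

The elements the relations force below x_k are x_d, x_h, x_b, x_s, x_n, x_m — no chain reaches any other.
That is 6.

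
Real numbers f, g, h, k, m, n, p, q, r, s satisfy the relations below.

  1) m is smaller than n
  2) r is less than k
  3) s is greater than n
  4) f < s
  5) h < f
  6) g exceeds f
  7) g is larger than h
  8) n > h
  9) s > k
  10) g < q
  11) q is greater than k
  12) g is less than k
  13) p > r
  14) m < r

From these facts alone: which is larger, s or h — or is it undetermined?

h < f and f < g give h < g.
Then g < k extends the chain to k.
Then k < s extends the chain to s.
So s is larger.

s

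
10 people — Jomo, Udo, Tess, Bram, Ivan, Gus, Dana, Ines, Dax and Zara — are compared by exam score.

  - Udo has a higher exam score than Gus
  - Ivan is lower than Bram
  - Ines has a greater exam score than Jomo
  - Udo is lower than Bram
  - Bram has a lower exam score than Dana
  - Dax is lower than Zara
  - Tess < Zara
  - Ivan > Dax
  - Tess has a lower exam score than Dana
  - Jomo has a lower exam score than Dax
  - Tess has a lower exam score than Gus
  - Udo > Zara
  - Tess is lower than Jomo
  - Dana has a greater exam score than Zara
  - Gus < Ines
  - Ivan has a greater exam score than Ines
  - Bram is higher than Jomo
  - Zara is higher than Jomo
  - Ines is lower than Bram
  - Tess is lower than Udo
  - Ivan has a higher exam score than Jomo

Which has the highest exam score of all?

Chaining downward from Dana: directly below it, Tess, Zara, Bram; then Jomo, Dax, Ines, Ivan, Udo; then Gus.
That covers every other element, and nothing is given above Dana, so Dana is the highest exam score.

Dana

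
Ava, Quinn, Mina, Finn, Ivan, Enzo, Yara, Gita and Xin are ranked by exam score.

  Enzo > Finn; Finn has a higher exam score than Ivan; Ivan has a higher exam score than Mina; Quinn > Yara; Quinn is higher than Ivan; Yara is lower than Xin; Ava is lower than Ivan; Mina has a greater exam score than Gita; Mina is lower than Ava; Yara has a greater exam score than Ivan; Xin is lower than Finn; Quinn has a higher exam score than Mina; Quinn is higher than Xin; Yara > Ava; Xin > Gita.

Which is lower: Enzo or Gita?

Gita

The relevant relations are Gita < Mina; Mina < Ava; Ava < Ivan; Ivan < Yara; Yara < Xin; Xin < Finn; Finn < Enzo.
Together: Gita < Mina < Ava < Ivan < Yara < Xin < Finn < Enzo.
So Gita < Enzo; Gita is the lower of the two.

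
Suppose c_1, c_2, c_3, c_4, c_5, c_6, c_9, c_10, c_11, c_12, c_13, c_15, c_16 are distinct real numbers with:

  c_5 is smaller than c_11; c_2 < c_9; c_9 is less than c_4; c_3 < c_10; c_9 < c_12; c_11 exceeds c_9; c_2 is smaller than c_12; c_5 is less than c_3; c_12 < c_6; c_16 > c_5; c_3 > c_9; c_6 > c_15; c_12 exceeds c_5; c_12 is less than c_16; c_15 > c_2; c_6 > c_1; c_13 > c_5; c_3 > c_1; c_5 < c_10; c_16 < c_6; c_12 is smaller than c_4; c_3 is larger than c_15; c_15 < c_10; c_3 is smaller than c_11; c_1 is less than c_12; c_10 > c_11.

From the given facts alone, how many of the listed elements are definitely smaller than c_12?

4

The elements the relations force below c_12 are c_2, c_1, c_5, c_9 — no chain reaches any other.
That is 4.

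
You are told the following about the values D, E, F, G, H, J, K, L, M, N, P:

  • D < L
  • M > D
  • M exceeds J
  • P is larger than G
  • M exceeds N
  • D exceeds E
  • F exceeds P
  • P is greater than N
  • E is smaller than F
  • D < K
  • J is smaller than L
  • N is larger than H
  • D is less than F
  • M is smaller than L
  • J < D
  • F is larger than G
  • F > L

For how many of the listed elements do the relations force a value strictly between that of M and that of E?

1

The relations place E below M. An element lies strictly between them when it is forced above E and also forced below M.
Above E: {D, L, F, K}. Below M: {H, N, J, D}.
Intersection: {D} — 1.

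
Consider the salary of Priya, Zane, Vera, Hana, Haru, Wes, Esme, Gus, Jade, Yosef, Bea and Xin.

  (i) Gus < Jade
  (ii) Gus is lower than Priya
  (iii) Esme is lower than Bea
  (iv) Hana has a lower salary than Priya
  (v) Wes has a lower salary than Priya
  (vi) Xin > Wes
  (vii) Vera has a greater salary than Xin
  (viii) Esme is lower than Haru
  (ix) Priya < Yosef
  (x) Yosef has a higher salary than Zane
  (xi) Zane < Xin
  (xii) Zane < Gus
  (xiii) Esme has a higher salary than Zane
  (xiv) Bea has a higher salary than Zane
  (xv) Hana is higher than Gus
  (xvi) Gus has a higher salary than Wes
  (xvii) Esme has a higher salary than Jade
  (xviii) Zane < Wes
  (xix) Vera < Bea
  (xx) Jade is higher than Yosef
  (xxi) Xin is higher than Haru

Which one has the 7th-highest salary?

Piecing the relations together gives one ordering: Zane < Wes < Gus < Hana < Priya < Yosef < Jade < Esme < Haru < Xin < Vera < Bea.
The 7th largest is Yosef.

Yosef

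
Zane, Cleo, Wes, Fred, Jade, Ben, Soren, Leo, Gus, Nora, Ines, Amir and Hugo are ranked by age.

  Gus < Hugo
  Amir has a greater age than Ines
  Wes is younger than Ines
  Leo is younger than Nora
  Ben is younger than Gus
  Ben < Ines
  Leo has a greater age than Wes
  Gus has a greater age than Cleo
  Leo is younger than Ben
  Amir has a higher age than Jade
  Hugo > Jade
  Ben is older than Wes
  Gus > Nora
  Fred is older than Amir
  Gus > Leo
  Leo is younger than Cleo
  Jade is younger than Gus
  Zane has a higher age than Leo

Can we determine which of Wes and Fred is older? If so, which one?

The relevant relations are Wes < Leo; Leo < Ben; Ben < Ines; Ines < Amir; Amir < Fred.
Chaining these gives Wes < Leo < Ben < Ines < Amir < Fred.
So Fred is older.

Fred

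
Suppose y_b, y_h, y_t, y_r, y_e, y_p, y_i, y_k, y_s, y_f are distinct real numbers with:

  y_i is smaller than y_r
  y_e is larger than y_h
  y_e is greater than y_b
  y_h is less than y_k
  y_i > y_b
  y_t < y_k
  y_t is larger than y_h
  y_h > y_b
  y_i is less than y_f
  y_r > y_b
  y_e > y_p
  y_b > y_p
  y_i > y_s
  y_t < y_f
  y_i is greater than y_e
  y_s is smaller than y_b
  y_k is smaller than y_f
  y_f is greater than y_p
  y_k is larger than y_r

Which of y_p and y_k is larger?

Chaining the given relations: y_p < y_b < y_h < y_e < y_i < y_r < y_k.
So y_p < y_k; y_k is the larger of the two.

y_k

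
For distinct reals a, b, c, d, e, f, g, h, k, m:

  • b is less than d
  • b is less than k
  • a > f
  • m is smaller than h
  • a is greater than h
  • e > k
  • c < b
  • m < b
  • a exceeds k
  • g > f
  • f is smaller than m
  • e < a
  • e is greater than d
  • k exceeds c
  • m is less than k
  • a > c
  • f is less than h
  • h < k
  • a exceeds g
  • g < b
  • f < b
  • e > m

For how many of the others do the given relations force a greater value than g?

From g the given relations immediately reach b, a.
From those, d, k — 4 in total.
From those, e — 5 in total.
Nothing else is reachable above g; 5 in all.

5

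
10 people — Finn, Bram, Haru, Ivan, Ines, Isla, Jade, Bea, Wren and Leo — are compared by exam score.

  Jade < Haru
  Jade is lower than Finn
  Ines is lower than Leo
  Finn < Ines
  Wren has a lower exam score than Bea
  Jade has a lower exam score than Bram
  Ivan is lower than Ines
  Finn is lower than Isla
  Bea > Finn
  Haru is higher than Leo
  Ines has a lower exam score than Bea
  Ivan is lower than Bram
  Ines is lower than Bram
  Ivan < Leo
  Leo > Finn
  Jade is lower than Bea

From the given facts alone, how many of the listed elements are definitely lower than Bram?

The elements the relations force below Bram are Jade, Ivan, Finn, Ines — no chain reaches any other.
That is 4.

4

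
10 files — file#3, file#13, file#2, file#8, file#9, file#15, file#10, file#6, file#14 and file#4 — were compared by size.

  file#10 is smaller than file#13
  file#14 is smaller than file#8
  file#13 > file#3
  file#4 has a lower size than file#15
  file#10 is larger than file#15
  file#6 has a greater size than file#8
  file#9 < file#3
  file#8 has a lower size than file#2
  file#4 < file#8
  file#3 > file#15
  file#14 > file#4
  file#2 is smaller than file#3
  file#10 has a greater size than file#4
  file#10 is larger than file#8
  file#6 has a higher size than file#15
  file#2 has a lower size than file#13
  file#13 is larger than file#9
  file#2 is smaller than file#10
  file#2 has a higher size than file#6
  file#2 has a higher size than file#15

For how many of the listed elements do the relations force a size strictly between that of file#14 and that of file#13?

The relations place file#14 below file#13. An element lies strictly between them when it is forced above file#14 and also forced below file#13.
Above file#14: {file#8, file#6, file#2, file#3, file#10}. Below file#13: {file#4, file#8, file#9, file#15, file#6, file#2, file#3, file#10}.
Intersection: {file#8, file#6, file#2, file#3, file#10} — 5.

5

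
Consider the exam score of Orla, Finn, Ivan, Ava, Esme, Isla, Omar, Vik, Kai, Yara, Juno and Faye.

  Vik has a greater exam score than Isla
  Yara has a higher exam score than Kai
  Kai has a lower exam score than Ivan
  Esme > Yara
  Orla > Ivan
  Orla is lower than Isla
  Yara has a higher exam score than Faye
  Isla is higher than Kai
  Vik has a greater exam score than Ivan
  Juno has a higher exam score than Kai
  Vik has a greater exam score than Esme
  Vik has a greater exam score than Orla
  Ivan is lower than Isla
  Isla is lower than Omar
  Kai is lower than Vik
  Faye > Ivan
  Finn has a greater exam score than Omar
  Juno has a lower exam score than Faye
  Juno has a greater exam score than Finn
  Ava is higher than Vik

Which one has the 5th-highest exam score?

Faye

The consecutive relations fix a unique order: Kai < Ivan < Orla < Isla < Omar < Finn < Juno < Faye < Yara < Esme < Vik < Ava.
The 5th largest is Faye.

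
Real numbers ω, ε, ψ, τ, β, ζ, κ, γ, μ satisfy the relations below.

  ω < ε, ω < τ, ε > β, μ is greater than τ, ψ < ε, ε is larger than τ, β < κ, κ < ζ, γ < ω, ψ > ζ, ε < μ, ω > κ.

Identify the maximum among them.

μ

β is not greatest since β < ε; γ is not greatest since γ < ω; κ is not greatest since κ < ω; ω is not greatest since ω < τ; τ is not greatest since τ < μ; ζ is not greatest since ζ < ψ; ψ is not greatest since ψ < ε; ε is not greatest since ε < μ.
Only μ has nothing above it, so μ is the maximum.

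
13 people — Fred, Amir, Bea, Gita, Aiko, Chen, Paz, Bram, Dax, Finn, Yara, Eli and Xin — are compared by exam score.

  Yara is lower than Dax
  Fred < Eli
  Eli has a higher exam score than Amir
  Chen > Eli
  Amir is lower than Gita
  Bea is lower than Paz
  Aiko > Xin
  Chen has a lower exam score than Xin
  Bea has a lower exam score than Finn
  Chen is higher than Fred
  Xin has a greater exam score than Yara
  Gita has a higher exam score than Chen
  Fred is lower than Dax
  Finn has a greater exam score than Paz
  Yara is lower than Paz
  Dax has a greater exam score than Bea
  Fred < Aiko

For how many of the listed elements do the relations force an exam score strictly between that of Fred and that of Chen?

The relations place Fred below Chen. An element lies strictly between them when it is forced above Fred and also forced below Chen.
Above Fred: {Eli, Xin, Dax, Aiko, Gita}. Below Chen: {Amir, Eli}.
Intersection: {Eli} — 1.

1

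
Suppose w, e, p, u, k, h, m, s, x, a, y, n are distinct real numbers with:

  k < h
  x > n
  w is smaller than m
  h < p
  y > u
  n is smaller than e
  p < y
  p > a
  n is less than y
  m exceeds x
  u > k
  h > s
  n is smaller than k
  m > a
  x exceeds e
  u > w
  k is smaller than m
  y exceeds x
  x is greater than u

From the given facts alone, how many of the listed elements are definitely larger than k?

The elements the relations force above k are u, h, p, x, y, m — no chain reaches any other.
That is 6.

6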